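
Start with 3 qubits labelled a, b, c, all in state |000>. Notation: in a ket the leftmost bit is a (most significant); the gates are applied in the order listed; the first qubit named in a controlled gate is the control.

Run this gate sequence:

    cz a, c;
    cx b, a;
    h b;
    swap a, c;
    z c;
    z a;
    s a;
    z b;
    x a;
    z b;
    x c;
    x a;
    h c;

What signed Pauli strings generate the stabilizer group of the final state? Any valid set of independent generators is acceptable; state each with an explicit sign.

The stabilizer group can be generated by +IXI, -IIX, +ZII, among other valid generating sets.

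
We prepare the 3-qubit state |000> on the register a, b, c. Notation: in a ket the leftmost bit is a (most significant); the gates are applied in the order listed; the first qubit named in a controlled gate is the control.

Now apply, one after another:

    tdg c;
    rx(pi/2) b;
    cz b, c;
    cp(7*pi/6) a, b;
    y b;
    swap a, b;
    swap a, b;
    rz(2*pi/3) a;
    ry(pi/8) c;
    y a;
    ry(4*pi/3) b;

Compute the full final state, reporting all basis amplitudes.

After the circuit, the state carries amplitude 0 on |000>, 0 on |001>, 0 on |010>, 0 on |011>, -(sqrt(6) + sqrt(2)*I)*exp(2*I*pi/3)*cos(pi/16)/4 on |100>, -(sqrt(6) + sqrt(2)*I)*exp(2*I*pi/3)*sin(pi/16)/4 on |101>, -(sqrt(2) - sqrt(6)*I)*exp(2*I*pi/3)*cos(pi/16)/4 on |110>, -(sqrt(2) - sqrt(6)*I)*exp(2*I*pi/3)*sin(pi/16)/4 on |111>. Key observation: steps 6-7 multiply out to the identity, so the circuit reduces to the remaining gates.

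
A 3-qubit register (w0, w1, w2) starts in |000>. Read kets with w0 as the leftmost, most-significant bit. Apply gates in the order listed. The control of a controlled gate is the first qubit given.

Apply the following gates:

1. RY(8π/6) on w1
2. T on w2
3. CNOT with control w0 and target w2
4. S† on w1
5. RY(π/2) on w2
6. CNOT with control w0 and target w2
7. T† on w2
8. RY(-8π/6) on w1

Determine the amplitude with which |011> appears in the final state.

The final state's coefficient on |011> equals sqrt(3)/4.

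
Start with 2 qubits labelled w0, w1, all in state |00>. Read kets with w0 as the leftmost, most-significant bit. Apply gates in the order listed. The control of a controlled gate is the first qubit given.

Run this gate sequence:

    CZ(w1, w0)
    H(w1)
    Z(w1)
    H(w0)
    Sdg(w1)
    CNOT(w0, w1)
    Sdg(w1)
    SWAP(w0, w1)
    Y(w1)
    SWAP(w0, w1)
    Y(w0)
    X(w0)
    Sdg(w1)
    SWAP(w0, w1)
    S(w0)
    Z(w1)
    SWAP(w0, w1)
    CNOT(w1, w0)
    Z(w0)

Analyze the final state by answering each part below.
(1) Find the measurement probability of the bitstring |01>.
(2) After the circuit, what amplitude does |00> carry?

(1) Outcome |01> occurs with probability 1/4.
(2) The amplitude on |00> is I/2.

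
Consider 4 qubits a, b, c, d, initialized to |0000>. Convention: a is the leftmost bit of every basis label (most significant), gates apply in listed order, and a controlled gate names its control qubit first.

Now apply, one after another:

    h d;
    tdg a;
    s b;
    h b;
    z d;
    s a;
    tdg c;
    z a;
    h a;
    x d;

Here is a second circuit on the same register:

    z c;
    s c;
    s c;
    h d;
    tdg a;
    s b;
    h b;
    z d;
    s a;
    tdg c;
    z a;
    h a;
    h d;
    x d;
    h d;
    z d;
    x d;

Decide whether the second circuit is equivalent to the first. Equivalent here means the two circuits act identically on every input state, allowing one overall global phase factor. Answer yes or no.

Yes, they are equivalent — the unitaries differ by at most a global phase.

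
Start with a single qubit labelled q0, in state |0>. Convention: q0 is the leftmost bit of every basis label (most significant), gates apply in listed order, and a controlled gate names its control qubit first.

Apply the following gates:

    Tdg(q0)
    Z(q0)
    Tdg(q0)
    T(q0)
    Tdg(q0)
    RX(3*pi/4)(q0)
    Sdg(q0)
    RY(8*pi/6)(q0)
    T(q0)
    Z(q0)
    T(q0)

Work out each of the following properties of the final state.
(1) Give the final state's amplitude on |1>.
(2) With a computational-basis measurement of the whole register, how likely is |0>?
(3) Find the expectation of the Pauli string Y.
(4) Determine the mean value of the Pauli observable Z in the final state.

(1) The final state's coefficient on |1> equals -I*sqrt(sqrt(2) + 2)/4 - I*sqrt(6 - 3*sqrt(2))/4.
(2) A full measurement returns |0> with probability -sqrt(6)/8 + sqrt(2)/8 + 1/2.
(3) The observable Y averages to -sqrt(6)/4 - sqrt(2)/4.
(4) The observable Z averages to -sqrt(6)/4 + sqrt(2)/4.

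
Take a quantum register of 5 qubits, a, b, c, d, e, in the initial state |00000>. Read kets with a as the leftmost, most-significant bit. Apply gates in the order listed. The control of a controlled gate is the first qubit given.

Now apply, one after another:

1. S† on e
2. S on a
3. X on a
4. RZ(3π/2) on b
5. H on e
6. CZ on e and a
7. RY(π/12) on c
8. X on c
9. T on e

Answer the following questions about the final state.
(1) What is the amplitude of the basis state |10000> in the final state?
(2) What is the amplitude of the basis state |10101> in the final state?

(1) The final state's coefficient on |10000> equals (-sqrt(2*sqrt(2) + 4)/8 + sqrt(12 - 6*sqrt(2))/8)*exp(I*pi/4).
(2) The amplitude on |10101> is I*sqrt(4 - 2*sqrt(2))/8 + I*sqrt(6*sqrt(2) + 12)/8.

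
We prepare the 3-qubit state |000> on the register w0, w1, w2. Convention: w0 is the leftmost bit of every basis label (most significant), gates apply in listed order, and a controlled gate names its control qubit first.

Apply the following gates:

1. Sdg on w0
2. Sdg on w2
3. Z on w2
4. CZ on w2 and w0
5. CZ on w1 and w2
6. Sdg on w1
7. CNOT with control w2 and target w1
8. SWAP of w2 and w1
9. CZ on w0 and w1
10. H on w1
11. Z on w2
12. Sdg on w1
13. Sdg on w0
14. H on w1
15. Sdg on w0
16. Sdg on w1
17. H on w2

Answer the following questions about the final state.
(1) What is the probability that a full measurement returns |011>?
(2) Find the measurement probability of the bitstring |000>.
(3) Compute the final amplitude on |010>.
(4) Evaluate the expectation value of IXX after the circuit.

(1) Outcome |011> occurs with probability 1/4.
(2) A full measurement returns |000> with probability 1/4.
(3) |010> carries amplitude sqrt(2)*(1 - I)/4 in the final state.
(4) The expectation value of IXX is 1.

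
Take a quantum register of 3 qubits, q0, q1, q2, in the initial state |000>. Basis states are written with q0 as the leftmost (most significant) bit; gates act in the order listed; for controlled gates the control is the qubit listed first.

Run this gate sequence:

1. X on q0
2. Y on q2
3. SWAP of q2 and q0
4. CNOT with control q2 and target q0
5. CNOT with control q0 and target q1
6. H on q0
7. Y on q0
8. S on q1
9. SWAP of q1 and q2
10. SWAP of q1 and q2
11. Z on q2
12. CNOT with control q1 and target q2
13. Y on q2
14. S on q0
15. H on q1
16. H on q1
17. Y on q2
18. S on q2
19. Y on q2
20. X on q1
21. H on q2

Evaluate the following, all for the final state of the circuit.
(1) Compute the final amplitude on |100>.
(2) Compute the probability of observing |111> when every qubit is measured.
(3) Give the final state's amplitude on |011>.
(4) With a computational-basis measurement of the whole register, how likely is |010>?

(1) |100> carries amplitude 0 in the final state.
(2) A full measurement returns |111> with probability 1/4.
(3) The amplitude on |011> is -1/2.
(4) A full measurement returns |010> with probability 1/4.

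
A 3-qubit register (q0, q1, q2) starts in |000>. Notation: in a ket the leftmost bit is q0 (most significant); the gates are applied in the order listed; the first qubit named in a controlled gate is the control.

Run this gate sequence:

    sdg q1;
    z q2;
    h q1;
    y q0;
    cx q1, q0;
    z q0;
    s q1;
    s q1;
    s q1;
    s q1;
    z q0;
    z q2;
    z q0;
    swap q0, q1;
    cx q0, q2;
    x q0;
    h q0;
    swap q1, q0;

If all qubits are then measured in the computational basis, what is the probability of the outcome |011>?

Outcome |011> occurs with probability 1/4. Key observation: gates 7-10 undo each other exactly, leaving only the rest of the circuit to track.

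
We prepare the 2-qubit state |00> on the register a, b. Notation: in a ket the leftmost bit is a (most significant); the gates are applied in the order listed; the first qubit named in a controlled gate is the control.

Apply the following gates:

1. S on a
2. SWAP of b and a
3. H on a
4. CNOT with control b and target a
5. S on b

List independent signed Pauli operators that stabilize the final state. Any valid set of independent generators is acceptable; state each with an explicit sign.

The stabilizer group can be generated by +XI, +IZ, among other valid generating sets.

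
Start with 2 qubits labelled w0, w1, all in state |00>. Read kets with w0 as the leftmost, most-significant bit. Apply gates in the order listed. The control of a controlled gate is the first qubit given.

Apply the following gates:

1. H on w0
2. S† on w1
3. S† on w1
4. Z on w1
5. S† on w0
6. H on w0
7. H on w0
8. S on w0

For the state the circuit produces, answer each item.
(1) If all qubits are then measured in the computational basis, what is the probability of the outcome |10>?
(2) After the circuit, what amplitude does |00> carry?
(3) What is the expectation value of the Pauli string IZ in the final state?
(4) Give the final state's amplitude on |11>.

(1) The probability of measuring |10> is 1/2. Key observation: steps 5-8 multiply out to the identity, so the circuit reduces to the remaining gates.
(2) |00> carries amplitude sqrt(2)/2 in the final state.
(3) The observable IZ averages to 1.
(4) The final state's coefficient on |11> equals 0.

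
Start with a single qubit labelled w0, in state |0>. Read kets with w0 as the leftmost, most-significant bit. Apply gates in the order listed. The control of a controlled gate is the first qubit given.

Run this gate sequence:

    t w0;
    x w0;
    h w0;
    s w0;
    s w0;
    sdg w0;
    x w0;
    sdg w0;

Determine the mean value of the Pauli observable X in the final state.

The observable X averages to 1. Key observation: steps 5-6 multiply out to the identity, so the circuit reduces to the remaining gates.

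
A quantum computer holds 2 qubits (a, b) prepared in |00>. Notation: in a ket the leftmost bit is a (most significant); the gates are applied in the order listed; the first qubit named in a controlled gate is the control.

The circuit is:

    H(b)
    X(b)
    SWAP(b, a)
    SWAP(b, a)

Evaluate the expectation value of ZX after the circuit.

The expectation value of ZX is 1. Key observation: gates 3-4 undo each other exactly, leaving only the rest of the circuit to track.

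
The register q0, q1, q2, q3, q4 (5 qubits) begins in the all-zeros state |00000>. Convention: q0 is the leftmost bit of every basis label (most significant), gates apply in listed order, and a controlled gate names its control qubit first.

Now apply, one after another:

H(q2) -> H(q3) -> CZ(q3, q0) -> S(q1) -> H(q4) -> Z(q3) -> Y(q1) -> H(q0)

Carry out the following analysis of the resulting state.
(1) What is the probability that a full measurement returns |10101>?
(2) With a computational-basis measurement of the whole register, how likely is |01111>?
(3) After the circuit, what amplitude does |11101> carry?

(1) Outcome |10101> occurs with probability 0.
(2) A full measurement returns |01111> with probability 1/16.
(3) The amplitude on |11101> is I/4.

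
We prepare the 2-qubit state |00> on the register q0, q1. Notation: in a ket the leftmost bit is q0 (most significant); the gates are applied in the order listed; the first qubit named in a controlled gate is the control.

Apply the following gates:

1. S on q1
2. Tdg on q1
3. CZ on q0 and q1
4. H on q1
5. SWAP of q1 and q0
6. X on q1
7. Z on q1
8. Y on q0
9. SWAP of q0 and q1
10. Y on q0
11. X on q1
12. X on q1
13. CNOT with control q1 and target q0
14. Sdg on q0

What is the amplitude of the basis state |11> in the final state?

The amplitude on |11> is sqrt(2)*I/2.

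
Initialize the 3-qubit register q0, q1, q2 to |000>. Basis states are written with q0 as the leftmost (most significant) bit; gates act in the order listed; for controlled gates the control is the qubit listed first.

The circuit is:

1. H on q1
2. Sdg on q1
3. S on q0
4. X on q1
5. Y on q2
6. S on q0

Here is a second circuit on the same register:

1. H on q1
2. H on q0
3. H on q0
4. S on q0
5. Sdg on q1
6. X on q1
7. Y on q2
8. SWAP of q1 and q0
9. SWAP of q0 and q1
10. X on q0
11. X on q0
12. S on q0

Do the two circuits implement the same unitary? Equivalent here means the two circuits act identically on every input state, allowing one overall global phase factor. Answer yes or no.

Yes: on every input state the two circuits agree up to one overall phase factor.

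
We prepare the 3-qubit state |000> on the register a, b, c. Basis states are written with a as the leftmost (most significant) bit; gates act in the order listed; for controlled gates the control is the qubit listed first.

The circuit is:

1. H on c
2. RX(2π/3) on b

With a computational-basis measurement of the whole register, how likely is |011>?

Outcome |011> occurs with probability 3/8.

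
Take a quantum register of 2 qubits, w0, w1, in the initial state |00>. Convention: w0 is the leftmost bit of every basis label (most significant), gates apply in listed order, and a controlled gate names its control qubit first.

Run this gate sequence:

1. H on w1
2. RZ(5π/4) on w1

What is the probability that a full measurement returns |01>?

Outcome |01> occurs with probability 1/2.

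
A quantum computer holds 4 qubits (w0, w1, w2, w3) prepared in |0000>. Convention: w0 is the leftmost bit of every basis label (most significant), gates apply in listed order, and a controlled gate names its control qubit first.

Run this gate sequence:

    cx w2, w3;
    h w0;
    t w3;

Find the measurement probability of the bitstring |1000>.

The probability of measuring |1000> is 1/2.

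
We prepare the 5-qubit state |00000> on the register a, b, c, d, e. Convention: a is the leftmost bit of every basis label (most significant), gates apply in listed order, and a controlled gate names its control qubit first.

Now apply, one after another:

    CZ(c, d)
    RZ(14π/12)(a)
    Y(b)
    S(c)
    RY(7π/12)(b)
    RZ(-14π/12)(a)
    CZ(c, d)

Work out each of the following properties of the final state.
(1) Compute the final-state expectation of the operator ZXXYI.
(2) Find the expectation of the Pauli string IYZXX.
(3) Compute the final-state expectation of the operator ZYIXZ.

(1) The expectation value of ZXXYI is 0.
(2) The observable IYZXX averages to 0.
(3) The observable ZYIXZ averages to 0.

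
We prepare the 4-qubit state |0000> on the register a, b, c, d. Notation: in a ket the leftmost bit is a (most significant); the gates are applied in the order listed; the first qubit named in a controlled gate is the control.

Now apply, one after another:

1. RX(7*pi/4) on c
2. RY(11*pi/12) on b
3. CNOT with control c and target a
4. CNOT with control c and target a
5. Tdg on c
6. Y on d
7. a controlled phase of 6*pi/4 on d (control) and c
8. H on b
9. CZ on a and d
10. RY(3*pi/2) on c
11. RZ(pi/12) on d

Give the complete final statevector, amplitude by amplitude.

After the circuit, the state carries amplitude -sqrt(3)*I*exp(-5*I*pi/24)/8 - sqrt(3)*I*sqrt(1/2 - sqrt(2)/4)*sqrt(sqrt(2)/4 + 1/2)*exp(I*pi/24)/4 - sqrt(2)*I*exp(-5*I*pi/24)/16 + I*sqrt(1/2 - sqrt(2)/4)*sqrt(sqrt(2)/4 + 1/2)*exp(-5*I*pi/24)/4 + sqrt(2)*I*exp(I*pi/24)/16 + I*sqrt(1/2 - sqrt(2)/4)*sqrt(sqrt(2)/4 + 1/2)*exp(I*pi/24)/4 + I*exp(-5*I*pi/24)/8 + sqrt(6)*I*exp(-5*I*pi/24)/16 + sqrt(3)*I*sqrt(1/2 - sqrt(2)/4)*sqrt(sqrt(2)/4 + 1/2)*exp(-5*I*pi/24)/4 + I*exp(I*pi/24)/8 + sqrt(6)*I*exp(I*pi/24)/16 + sqrt(3)*I*exp(I*pi/24)/8 on |0001>, -sqrt(3)*I*exp(I*pi/24)/8 - sqrt(3)*I*exp(-5*I*pi/24)/8 - sqrt(6)*I*exp(I*pi/24)/16 - I*exp(I*pi/24)/8 - sqrt(2)*I*exp(I*pi/24)/16 - I*sqrt(1/2 - sqrt(2)/4)*sqrt(sqrt(2)/4 + 1/2)*exp(I*pi/24)/4 - sqrt(2)*I*exp(-5*I*pi/24)/16 + I*sqrt(1/2 - sqrt(2)/4)*sqrt(sqrt(2)/4 + 1/2)*exp(-5*I*pi/24)/4 + I*exp(-5*I*pi/24)/8 + sqrt(6)*I*exp(-5*I*pi/24)/16 + sqrt(3)*I*sqrt(1/2 - sqrt(2)/4)*sqrt(sqrt(2)/4 + 1/2)*exp(-5*I*pi/24)/4 + sqrt(3)*I*sqrt(1/2 - sqrt(2)/4)*sqrt(sqrt(2)/4 + 1/2)*exp(I*pi/24)/4 on |0011>, -sqrt(3)*I*exp(I*pi/24)/8 - sqrt(3)*I*exp(-5*I*pi/24)/8 - sqrt(3)*I*sqrt(1/2 - sqrt(2)/4)*sqrt(sqrt(2)/4 + 1/2)*exp(I*pi/24)/4 - sqrt(6)*I*exp(I*pi/24)/16 - sqrt(3)*I*sqrt(1/2 - sqrt(2)/4)*sqrt(sqrt(2)/4 + 1/2)*exp(-5*I*pi/24)/4 - I*exp(-5*I*pi/24)/8 - I*sqrt(1/2 - sqrt(2)/4)*sqrt(sqrt(2)/4 + 1/2)*exp(I*pi/24)/4 + sqrt(2)*I*exp(-5*I*pi/24)/16 + I*sqrt(1/2 - sqrt(2)/4)*sqrt(sqrt(2)/4 + 1/2)*exp(-5*I*pi/24)/4 + sqrt(2)*I*exp(I*pi/24)/16 + sqrt(6)*I*exp(-5*I*pi/24)/16 + I*exp(I*pi/24)/8 on |0101>, -sqrt(3)*I*exp(-5*I*pi/24)/8 - I*exp(I*pi/24)/8 - sqrt(3)*I*sqrt(1/2 - sqrt(2)/4)*sqrt(sqrt(2)/4 + 1/2)*exp(-5*I*pi/24)/4 - I*exp(-5*I*pi/24)/8 - sqrt(2)*I*exp(I*pi/24)/16 + sqrt(2)*I*exp(-5*I*pi/24)/16 + I*sqrt(1/2 - sqrt(2)/4)*sqrt(sqrt(2)/4 + 1/2)*exp(-5*I*pi/24)/4 + I*sqrt(1/2 - sqrt(2)/4)*sqrt(sqrt(2)/4 + 1/2)*exp(I*pi/24)/4 + sqrt(6)*I*exp(-5*I*pi/24)/16 + sqrt(6)*I*exp(I*pi/24)/16 + sqrt(3)*I*sqrt(1/2 - sqrt(2)/4)*sqrt(sqrt(2)/4 + 1/2)*exp(I*pi/24)/4 + sqrt(3)*I*exp(I*pi/24)/8 on |0111>, and 0 on every other basis state.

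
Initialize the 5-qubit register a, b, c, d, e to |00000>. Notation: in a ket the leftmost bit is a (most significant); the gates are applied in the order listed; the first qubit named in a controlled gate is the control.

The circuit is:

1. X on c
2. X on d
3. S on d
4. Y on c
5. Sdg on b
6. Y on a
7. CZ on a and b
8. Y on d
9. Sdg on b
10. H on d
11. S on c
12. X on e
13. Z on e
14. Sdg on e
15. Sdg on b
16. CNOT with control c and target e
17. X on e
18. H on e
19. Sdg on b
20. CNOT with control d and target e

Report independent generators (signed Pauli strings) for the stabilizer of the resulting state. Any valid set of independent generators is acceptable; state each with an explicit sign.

The stabilizer group can be generated by +IIIXI, +IIIIX, -ZIIII, +IZIII, +IIZII, among other valid generating sets.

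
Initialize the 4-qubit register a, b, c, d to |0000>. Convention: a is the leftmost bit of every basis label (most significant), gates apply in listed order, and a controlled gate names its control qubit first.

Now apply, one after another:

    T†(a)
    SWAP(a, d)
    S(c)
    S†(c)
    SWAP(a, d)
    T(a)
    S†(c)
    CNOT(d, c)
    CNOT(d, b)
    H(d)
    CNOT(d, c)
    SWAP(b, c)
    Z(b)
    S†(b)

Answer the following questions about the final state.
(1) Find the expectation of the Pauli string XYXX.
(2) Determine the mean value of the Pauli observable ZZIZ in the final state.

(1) The expectation value of XYXX is 0.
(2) The expectation value of ZZIZ is 1.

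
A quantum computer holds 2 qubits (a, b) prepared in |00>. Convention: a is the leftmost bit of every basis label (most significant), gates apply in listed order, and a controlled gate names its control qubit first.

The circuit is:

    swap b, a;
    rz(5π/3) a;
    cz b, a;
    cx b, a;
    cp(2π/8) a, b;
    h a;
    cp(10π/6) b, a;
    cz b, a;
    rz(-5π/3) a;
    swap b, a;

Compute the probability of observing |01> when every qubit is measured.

The probability of measuring |01> is 1/2.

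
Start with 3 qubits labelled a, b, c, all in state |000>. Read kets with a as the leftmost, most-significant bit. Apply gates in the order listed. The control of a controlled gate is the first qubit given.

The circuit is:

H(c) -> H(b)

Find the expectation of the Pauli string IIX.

The observable IIX averages to 1.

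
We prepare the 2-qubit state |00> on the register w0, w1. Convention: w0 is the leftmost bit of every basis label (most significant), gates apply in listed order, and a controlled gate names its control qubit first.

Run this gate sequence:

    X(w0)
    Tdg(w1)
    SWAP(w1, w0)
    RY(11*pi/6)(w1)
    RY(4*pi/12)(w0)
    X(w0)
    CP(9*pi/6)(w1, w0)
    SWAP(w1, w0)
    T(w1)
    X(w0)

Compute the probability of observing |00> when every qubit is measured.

The probability of measuring |00> is sqrt(3)/16 + 1/8.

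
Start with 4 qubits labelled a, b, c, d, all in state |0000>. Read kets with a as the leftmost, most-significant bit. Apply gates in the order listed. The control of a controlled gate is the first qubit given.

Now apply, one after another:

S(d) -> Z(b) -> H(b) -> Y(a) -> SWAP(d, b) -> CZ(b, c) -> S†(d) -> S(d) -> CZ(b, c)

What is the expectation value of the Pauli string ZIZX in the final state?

In the final state, ZIZX has expectation -1. Key observation: the block from step 6 through step 9 cancels to the identity and can be dropped.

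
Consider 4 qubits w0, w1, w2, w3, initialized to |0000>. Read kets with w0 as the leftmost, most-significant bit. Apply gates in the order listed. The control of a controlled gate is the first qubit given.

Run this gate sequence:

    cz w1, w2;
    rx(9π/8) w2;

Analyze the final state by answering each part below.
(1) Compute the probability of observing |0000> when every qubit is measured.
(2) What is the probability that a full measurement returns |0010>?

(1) The probability of measuring |0000> is cos(7*pi/16)**2.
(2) A full measurement returns |0010> with probability sin(7*pi/16)**2.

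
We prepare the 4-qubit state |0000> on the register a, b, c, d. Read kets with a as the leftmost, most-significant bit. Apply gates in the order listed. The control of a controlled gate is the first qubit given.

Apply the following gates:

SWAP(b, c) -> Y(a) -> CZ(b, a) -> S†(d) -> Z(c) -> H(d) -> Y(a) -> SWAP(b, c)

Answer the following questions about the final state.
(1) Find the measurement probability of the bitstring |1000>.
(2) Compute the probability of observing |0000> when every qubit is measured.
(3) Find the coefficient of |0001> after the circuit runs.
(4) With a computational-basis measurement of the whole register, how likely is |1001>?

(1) A full measurement returns |1000> with probability 0.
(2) The probability of measuring |0000> is 1/2.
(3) The amplitude on |0001> is sqrt(2)/2.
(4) A full measurement returns |1001> with probability 0.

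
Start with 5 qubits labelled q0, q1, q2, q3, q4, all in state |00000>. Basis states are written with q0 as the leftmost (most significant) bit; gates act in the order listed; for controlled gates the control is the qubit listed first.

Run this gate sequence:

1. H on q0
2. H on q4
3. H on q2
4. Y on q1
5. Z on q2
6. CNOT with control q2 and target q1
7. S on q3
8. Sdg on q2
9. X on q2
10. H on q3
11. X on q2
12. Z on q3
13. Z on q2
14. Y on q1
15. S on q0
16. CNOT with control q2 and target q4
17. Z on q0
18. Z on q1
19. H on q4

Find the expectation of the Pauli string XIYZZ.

The observable XIYZZ averages to 0.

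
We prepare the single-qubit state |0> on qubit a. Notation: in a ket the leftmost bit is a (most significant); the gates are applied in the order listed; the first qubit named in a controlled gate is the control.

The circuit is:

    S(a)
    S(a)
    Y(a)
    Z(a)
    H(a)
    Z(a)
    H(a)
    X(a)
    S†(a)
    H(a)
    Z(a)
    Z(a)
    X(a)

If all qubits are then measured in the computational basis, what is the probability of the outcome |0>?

The probability of measuring |0> is 1/2.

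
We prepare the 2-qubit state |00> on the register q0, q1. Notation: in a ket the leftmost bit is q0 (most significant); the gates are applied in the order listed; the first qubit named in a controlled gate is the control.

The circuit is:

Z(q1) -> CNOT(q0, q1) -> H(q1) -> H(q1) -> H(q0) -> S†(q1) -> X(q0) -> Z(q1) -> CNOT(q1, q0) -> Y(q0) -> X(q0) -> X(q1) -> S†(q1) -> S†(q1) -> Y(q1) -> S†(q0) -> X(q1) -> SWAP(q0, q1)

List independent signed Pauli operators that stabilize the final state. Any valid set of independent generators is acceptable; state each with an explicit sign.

The stabilizer group can be generated by +IY, -ZI, among other valid generating sets.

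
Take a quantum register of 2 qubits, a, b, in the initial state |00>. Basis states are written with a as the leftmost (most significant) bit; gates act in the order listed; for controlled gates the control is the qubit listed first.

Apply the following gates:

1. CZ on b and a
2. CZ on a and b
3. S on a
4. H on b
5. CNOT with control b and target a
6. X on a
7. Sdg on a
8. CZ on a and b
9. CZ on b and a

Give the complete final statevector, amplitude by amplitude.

The resulting statevector has amplitude 0 on |00>, sqrt(2)/2 on |01>, -sqrt(2)*I/2 on |10>, 0 on |11>.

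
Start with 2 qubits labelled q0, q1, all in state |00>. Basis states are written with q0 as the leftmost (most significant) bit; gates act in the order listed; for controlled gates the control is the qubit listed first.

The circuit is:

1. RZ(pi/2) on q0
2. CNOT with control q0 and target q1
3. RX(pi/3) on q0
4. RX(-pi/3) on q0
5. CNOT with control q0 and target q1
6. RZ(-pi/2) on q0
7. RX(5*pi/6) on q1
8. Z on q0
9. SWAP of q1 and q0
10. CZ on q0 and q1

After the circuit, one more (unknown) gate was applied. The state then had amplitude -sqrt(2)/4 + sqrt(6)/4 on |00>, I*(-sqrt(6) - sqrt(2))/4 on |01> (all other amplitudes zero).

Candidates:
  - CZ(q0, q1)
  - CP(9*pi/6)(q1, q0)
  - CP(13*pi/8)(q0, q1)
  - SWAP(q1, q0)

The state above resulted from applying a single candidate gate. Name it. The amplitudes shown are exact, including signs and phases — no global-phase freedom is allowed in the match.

It was SWAP(q1, q0) that produced the state shown. Key observation: steps 1-6 multiply out to the identity, so the circuit reduces to the remaining gates.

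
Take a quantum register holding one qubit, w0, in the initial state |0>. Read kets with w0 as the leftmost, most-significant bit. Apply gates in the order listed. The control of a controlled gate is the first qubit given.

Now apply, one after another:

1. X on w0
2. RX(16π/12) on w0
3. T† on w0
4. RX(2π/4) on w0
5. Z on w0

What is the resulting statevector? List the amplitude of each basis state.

The final amplitudes are -sqrt(6)*I/4 + sqrt(2)*exp(I*pi/4)/4 on |0>, sqrt(6)/4 - sqrt(2)*exp(3*I*pi/4)/4 on |1>.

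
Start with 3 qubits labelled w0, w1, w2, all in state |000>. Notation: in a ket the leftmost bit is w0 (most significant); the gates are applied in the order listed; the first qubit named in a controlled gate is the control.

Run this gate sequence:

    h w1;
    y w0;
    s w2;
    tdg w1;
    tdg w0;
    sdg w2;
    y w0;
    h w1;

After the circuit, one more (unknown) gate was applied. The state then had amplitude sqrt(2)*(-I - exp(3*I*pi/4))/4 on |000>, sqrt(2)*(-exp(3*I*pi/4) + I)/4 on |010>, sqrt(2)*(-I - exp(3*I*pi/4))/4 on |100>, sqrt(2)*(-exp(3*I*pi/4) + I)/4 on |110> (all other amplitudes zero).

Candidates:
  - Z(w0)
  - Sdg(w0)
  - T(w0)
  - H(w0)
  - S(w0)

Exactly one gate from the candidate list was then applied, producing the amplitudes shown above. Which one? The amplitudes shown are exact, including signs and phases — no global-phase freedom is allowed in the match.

The applied gate was H(w0).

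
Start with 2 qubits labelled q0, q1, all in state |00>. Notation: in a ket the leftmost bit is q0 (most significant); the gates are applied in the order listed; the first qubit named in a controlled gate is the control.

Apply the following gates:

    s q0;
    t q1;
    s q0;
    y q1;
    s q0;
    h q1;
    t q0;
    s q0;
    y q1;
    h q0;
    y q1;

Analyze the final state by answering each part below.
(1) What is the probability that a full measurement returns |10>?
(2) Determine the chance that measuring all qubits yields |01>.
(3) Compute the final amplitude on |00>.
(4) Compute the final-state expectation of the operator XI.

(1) Outcome |10> occurs with probability 1/4.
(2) A full measurement returns |01> with probability 1/4.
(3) The final state's coefficient on |00> equals I/2.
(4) In the final state, XI has expectation 1.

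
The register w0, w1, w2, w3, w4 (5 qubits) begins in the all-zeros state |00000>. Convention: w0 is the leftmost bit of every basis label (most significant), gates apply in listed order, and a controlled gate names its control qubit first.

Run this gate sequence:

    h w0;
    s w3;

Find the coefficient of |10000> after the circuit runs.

The amplitude on |10000> is sqrt(2)/2.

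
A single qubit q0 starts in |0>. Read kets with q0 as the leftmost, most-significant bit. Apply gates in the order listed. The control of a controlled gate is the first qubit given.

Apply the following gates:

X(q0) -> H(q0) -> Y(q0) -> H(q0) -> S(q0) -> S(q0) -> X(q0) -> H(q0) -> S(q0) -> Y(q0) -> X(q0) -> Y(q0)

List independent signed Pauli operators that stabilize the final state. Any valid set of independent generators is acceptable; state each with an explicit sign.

The final state is stabilized by the group generated by +Y; other independent generating sets are equally valid.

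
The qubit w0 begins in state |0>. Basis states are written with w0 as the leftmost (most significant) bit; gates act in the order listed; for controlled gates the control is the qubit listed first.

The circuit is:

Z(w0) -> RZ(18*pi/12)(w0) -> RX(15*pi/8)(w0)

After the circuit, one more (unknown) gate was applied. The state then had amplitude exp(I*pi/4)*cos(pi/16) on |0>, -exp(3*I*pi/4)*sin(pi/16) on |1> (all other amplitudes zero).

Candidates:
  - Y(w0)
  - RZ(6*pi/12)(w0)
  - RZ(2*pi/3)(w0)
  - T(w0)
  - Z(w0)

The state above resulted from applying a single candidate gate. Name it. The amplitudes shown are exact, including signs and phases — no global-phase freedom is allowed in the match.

It was Z(w0) that produced the state shown.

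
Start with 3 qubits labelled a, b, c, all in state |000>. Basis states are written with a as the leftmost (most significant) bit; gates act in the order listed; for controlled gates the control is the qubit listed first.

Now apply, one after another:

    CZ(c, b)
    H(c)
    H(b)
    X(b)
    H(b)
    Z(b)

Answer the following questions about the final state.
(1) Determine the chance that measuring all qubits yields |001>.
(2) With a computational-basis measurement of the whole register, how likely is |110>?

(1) A full measurement returns |001> with probability 1/2. Key observation: gates 3-6 undo each other exactly, leaving only the rest of the circuit to track.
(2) A full measurement returns |110> with probability 0.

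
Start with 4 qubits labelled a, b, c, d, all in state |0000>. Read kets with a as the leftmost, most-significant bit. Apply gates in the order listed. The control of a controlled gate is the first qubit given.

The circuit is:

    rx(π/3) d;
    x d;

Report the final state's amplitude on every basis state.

The resulting statevector has amplitude -I/2 on |0000>, sqrt(3)/2 on |0001>, and 0 on every other basis state.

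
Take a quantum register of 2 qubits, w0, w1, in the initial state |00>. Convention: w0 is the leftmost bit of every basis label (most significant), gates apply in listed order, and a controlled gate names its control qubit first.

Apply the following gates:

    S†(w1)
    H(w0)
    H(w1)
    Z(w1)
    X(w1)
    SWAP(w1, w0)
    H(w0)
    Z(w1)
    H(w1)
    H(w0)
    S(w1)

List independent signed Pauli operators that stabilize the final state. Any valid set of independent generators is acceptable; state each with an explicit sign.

The final state is stabilized by the group generated by -XI, -IZ; other independent generating sets are equally valid.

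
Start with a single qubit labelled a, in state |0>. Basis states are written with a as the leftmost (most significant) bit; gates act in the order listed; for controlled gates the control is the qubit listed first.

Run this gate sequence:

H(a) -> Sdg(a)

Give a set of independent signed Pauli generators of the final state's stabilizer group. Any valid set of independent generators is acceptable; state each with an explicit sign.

The final state is stabilized by the group generated by -Y; other independent generating sets are equally valid.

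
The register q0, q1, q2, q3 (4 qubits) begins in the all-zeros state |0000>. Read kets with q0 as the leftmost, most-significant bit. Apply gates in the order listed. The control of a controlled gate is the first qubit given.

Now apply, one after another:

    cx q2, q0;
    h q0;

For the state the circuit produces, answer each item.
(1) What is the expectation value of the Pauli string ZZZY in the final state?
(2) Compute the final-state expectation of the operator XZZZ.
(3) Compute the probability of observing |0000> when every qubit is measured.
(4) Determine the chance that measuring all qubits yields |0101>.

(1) The observable ZZZY averages to 0.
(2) The observable XZZZ averages to 1.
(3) A full measurement returns |0000> with probability 1/2.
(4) Outcome |0101> occurs with probability 0.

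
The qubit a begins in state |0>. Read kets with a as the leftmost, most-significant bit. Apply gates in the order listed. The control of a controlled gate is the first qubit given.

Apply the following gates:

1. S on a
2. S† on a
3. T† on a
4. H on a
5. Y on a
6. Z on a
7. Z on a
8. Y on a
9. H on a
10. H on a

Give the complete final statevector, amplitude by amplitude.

The resulting statevector has amplitude sqrt(2)/2 on |0>, sqrt(2)/2 on |1>. Key observation: gates 4-9 undo each other exactly, leaving only the rest of the circuit to track.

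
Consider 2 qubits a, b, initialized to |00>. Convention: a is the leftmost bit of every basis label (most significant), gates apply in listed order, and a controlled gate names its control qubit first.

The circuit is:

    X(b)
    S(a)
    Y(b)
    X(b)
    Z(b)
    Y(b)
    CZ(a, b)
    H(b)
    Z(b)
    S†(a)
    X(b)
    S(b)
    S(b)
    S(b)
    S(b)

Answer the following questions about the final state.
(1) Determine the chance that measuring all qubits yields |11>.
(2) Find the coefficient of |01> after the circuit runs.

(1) The probability of measuring |11> is 0. Key observation: gates 12-15 undo each other exactly, leaving only the rest of the circuit to track.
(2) |01> carries amplitude sqrt(2)/2 in the final state.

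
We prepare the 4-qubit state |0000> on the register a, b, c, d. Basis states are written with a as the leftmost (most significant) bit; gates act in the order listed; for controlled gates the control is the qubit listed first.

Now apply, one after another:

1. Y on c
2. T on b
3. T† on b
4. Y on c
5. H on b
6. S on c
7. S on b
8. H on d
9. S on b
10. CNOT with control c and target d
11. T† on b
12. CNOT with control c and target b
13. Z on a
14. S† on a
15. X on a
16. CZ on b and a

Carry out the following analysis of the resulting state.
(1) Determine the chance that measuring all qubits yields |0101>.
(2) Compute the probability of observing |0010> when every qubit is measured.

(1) A full measurement returns |0101> with probability 0. Key observation: steps 1-4 multiply out to the identity, so the circuit reduces to the remaining gates.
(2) The probability of measuring |0010> is 0.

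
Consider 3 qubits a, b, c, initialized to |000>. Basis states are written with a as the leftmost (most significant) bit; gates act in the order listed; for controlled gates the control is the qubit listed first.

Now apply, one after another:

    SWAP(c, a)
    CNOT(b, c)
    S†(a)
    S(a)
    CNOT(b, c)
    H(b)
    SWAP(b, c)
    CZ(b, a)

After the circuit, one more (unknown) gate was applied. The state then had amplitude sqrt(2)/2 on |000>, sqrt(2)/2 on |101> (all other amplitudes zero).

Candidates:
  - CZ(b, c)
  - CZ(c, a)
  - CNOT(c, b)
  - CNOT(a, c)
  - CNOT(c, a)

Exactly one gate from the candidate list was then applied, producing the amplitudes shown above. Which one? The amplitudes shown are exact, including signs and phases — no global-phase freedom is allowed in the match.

It was CNOT(c, a) that produced the state shown. Key observation: the block from step 2 through step 5 cancels to the identity and can be dropped.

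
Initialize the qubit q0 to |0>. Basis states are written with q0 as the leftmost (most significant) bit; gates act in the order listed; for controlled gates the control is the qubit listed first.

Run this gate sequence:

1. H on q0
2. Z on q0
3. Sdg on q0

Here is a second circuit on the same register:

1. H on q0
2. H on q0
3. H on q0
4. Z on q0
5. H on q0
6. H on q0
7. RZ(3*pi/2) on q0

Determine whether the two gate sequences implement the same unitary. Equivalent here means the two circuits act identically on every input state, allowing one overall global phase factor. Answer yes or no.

Yes — the two circuits implement the same unitary up to a global phase.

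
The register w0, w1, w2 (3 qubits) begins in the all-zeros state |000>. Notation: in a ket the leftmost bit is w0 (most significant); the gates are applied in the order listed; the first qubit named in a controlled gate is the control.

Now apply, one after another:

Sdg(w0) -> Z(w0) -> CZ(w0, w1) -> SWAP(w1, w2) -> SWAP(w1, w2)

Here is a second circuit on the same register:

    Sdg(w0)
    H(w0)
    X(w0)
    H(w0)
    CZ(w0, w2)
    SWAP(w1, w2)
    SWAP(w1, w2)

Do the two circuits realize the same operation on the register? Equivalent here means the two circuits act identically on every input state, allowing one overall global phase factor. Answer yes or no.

No, they are not equivalent — no single phase factor reconciles the two unitaries.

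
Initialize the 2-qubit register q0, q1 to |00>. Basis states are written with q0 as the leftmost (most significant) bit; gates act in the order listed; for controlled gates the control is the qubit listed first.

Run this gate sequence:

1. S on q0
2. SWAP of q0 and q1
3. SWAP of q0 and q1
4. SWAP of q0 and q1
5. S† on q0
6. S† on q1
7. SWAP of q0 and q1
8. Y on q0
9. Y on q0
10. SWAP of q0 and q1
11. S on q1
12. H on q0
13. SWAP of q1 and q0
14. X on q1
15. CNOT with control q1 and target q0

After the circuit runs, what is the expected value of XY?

The observable XY averages to 0. Key observation: the block from step 6 through step 11 cancels to the identity and can be dropped.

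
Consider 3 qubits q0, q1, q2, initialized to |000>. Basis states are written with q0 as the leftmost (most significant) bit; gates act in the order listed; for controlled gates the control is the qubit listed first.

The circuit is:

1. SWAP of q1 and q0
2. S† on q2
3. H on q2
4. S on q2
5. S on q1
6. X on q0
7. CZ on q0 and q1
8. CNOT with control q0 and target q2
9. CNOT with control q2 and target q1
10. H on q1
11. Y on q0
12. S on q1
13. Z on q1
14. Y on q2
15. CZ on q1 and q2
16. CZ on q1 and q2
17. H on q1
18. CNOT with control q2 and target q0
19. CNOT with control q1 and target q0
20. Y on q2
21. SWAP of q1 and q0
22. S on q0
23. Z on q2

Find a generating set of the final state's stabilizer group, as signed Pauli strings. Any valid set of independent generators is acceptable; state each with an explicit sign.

One valid set of independent stabilizer generators is +XZX, -IYY, -ZZZ (any independent generating set of the same group is equally correct).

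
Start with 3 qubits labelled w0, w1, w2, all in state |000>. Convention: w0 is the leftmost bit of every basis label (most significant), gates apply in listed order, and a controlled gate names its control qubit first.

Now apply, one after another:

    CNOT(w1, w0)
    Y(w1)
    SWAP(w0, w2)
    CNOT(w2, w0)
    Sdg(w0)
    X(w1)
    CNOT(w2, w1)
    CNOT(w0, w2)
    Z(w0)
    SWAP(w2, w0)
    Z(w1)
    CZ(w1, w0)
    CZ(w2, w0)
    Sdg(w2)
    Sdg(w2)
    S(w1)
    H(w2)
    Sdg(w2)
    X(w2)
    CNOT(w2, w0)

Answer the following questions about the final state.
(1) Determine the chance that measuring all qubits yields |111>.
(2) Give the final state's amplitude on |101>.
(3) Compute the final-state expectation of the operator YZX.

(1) A full measurement returns |111> with probability 0.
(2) The amplitude on |101> is sqrt(2)*I/2.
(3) The expectation value of YZX is 1.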